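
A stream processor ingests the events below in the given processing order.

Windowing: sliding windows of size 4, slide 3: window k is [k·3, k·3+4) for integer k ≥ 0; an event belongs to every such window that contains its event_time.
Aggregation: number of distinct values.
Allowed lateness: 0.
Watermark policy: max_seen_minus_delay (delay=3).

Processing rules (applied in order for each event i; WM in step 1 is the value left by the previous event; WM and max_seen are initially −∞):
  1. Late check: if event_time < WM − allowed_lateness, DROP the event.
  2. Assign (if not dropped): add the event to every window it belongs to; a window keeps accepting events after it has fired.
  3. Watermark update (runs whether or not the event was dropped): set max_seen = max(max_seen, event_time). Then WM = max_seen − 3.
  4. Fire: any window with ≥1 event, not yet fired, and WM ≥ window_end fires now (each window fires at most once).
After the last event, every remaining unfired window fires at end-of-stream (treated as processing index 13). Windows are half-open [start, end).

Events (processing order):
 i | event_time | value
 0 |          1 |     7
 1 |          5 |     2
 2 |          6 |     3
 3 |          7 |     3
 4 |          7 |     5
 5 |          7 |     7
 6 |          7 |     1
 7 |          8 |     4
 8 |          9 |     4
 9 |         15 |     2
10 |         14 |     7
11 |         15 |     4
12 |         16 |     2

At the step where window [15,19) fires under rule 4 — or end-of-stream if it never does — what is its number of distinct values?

2

i=0 t=1 v=7: → [0,4); WM=-2
i=1 t=5 v=2: → [3,7); WM=2
i=2 t=6 v=3: → [6,10),[3,7); WM=3
i=3 t=7 v=3: → [6,10); WM=4; [0,4) fires=1
i=4 t=7 v=5: → [6,10); WM=4
i=5 t=7 v=7: → [6,10); WM=4
i=6 t=7 v=1: → [6,10); WM=4
i=7 t=8 v=4: → [6,10); WM=5
i=8 t=9 v=4: → [9,13),[6,10); WM=6
i=9 t=15 v=2: → [15,19),[12,16); WM=12; [3,7) fires=2 [6,10) fires=5
i=10 t=14 v=7: → [12,16); WM=12
i=11 t=15 v=4: → [15,19),[12,16); WM=12
i=12 t=16 v=2: → [15,19); WM=13; [9,13) fires=1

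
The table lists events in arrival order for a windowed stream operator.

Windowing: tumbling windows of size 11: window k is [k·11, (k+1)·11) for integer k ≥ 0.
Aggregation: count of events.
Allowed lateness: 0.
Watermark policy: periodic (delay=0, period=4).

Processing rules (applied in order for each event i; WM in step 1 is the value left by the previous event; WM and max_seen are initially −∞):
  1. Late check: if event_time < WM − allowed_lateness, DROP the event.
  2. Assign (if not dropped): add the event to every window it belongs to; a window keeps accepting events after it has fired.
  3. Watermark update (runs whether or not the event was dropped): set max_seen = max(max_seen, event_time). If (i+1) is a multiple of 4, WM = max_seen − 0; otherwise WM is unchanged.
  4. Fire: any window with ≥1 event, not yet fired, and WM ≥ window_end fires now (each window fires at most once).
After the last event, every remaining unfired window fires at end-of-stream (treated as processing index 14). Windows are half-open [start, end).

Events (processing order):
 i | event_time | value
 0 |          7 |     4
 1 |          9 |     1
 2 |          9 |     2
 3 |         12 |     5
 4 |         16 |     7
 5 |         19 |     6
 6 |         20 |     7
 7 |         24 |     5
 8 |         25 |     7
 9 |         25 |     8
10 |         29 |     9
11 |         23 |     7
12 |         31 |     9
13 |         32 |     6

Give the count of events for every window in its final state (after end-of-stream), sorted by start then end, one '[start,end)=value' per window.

[0,11)=3 [11,22)=4 [22,33)=6

i=0 t=7 v=4: → [0,11); WM=−∞
i=1 t=9 v=1: → [0,11); WM=−∞
i=2 t=9 v=2: → [0,11); WM=−∞
i=3 t=12 v=5: → [11,22); WM=12; [0,11) fires=3
i=4 t=16 v=7: → [11,22); WM=12
i=5 t=19 v=6: → [11,22); WM=12
i=6 t=20 v=7: → [11,22); WM=12
i=7 t=24 v=5: → [22,33); WM=24; [11,22) fires=4
i=8 t=25 v=7: → [22,33); WM=24
i=9 t=25 v=8: → [22,33); WM=24
i=10 t=29 v=9: → [22,33); WM=24
i=11 t=23 v=7: DROP (t<24-0); WM=29
i=12 t=31 v=9: → [22,33); WM=29
i=13 t=32 v=6: → [22,33); WM=29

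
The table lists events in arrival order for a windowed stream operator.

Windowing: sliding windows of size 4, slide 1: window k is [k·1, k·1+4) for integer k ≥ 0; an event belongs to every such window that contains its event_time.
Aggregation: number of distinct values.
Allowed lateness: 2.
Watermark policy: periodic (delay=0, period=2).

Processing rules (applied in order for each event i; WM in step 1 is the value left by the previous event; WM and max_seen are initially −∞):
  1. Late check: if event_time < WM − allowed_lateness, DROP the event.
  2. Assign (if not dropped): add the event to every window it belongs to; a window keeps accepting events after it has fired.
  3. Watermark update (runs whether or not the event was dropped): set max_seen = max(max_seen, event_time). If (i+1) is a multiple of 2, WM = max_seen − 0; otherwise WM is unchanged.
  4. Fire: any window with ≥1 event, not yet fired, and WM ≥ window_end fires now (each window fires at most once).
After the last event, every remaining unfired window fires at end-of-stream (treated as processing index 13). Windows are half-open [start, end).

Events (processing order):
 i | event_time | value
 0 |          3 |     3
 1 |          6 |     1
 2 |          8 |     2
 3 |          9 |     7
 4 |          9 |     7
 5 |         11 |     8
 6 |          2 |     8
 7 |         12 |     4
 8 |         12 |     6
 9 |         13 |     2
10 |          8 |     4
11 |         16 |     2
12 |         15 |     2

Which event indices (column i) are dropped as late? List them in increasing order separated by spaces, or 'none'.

6 10

i=0 t=3 v=3: → [3,7),[2,6),[1,5),[0,4); WM=−∞
i=1 t=6 v=1: → [6,10),[5,9),[4,8),[3,7); WM=6; [0,4) fires=1 [1,5) fires=1 [2,6) fires=1
i=2 t=8 v=2: → [8,12),[7,11),[6,10),[5,9); WM=6
i=3 t=9 v=7: → [9,13),[8,12),[7,11),[6,10); WM=9; [3,7) fires=2 [4,8) fires=1 [5,9) fires=2
i=4 t=9 v=7: → [9,13),[8,12),[7,11),[6,10); WM=9
i=5 t=11 v=8: → [11,15),[10,14),[9,13),[8,12); WM=11; [6,10) fires=3 [7,11) fires=2
i=6 t=2 v=8: DROP (t<11-2); WM=11
i=7 t=12 v=4: → [12,16),[11,15),[10,14),[9,13); WM=12; [8,12) fires=3
i=8 t=12 v=6: → [12,16),[11,15),[10,14),[9,13); WM=12
i=9 t=13 v=2: → [13,17),[12,16),[11,15),[10,14); WM=13; [9,13) fires=4
i=10 t=8 v=4: DROP (t<13-2); WM=13
i=11 t=16 v=2: → [16,20),[15,19),[14,18),[13,17); WM=16; [10,14) fires=4 [11,15) fires=4 [12,16) fires=3
i=12 t=15 v=2: → [15,19),[14,18),[13,17),[12,16); WM=16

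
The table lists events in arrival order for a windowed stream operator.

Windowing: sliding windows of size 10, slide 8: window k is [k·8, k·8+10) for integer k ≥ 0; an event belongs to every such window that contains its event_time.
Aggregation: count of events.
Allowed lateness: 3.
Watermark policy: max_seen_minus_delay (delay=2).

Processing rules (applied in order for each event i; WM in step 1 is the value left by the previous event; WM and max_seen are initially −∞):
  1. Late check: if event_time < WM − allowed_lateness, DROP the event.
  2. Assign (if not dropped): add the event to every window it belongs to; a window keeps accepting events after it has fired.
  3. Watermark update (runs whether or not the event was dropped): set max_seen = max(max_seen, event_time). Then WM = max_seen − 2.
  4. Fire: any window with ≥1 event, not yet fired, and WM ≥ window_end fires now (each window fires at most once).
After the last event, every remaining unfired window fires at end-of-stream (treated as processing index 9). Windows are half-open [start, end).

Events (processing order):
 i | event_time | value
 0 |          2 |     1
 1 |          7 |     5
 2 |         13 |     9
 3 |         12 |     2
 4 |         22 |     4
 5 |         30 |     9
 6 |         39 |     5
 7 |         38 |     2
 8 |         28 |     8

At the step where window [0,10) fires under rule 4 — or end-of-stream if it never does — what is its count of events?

2

i=0 t=2 v=1: → [0,10); WM=0
i=1 t=7 v=5: → [0,10); WM=5
i=2 t=13 v=9: → [8,18); WM=11; [0,10) fires=2
i=3 t=12 v=2: → [8,18); WM=11
i=4 t=22 v=4: → [16,26); WM=20; [8,18) fires=2
i=5 t=30 v=9: → [24,34); WM=28; [16,26) fires=1
i=6 t=39 v=5: → [32,42); WM=37; [24,34) fires=1
i=7 t=38 v=2: → [32,42); WM=37
i=8 t=28 v=8: DROP (t<37-3); WM=37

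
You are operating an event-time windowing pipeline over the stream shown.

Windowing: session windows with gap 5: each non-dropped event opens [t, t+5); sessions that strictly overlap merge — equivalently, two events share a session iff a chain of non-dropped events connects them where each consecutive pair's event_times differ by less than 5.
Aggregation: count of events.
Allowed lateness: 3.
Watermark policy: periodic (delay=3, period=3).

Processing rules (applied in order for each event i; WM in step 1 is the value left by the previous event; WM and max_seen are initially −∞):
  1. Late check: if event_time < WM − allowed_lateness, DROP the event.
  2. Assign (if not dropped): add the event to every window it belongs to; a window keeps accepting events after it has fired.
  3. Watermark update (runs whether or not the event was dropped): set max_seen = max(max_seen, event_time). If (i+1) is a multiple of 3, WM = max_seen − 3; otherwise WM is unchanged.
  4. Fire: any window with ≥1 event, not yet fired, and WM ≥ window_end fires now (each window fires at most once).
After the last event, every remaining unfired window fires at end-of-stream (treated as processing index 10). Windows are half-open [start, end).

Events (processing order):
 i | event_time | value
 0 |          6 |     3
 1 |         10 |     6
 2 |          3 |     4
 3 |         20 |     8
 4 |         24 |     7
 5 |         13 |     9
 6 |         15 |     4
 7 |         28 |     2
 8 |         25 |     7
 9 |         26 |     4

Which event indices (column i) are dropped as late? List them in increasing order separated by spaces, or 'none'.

i=0 t=6 v=3: → [6,11); WM=−∞
i=1 t=10 v=6: → [6,15); WM=−∞
i=2 t=3 v=4: → [3,15); WM=7
i=3 t=20 v=8: → [20,25); WM=7
i=4 t=24 v=7: → [20,29); WM=7
i=5 t=13 v=9: → [3,18); WM=21
i=6 t=15 v=4: DROP (t<21-3); WM=21
i=7 t=28 v=2: → [20,33); WM=21
i=8 t=25 v=7: → [20,33); WM=25
i=9 t=26 v=4: → [20,33); WM=25

6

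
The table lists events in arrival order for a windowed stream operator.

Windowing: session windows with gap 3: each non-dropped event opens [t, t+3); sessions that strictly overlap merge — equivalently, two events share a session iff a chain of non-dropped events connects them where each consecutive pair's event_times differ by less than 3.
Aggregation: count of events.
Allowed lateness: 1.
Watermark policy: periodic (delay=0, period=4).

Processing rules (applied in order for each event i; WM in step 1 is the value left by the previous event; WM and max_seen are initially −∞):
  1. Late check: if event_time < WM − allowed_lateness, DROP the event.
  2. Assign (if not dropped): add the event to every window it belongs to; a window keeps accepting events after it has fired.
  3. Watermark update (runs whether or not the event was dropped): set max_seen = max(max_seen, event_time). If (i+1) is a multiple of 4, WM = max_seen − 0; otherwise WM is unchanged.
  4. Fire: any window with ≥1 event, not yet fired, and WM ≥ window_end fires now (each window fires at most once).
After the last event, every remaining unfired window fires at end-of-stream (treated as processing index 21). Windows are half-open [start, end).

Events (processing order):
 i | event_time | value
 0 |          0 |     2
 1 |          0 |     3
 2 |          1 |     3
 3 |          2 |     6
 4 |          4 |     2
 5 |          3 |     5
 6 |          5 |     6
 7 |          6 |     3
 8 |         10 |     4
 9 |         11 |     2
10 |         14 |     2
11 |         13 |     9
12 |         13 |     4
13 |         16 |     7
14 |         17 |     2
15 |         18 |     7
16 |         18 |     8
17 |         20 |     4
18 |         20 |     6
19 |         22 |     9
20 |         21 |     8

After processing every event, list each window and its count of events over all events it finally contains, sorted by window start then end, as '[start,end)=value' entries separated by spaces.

[0,9)=8 [10,25)=13

i=0 t=0 v=2: → [0,3); WM=−∞
i=1 t=0 v=3: → [0,3); WM=−∞
i=2 t=1 v=3: → [0,4); WM=−∞
i=3 t=2 v=6: → [0,5); WM=2
i=4 t=4 v=2: → [0,7); WM=2
i=5 t=3 v=5: → [0,7); WM=2
i=6 t=5 v=6: → [0,8); WM=2
i=7 t=6 v=3: → [0,9); WM=6
i=8 t=10 v=4: → [10,13); WM=6
i=9 t=11 v=2: → [10,14); WM=6
i=10 t=14 v=2: → [14,17); WM=6
i=11 t=13 v=9: → [10,17); WM=14
i=12 t=13 v=4: → [10,17); WM=14
i=13 t=16 v=7: → [10,19); WM=14
i=14 t=17 v=2: → [10,20); WM=14
i=15 t=18 v=7: → [10,21); WM=18
i=16 t=18 v=8: → [10,21); WM=18
i=17 t=20 v=4: → [10,23); WM=18
i=18 t=20 v=6: → [10,23); WM=18
i=19 t=22 v=9: → [10,25); WM=22
i=20 t=21 v=8: → [10,25); WM=22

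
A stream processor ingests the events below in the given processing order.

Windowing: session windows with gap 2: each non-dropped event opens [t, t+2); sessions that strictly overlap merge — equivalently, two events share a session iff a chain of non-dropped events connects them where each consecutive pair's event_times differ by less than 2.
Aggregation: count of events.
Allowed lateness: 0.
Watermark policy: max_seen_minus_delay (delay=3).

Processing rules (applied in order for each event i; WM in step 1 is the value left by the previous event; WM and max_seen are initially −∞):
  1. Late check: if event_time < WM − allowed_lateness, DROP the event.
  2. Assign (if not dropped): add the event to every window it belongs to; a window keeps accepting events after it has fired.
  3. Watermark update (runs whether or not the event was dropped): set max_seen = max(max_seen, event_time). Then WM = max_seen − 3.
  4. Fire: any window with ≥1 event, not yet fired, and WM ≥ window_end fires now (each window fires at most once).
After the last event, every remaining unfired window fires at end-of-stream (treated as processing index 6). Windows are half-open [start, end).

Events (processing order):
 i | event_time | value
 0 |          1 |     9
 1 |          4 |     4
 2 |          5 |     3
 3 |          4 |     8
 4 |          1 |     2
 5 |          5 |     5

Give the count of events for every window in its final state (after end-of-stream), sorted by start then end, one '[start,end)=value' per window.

[1,3)=1 [4,7)=4

i=0 t=1 v=9: → [1,3); WM=-2
i=1 t=4 v=4: → [4,6); WM=1
i=2 t=5 v=3: → [4,7); WM=2
i=3 t=4 v=8: → [4,7); WM=2
i=4 t=1 v=2: DROP (t<2-0); WM=2
i=5 t=5 v=5: → [4,7); WM=2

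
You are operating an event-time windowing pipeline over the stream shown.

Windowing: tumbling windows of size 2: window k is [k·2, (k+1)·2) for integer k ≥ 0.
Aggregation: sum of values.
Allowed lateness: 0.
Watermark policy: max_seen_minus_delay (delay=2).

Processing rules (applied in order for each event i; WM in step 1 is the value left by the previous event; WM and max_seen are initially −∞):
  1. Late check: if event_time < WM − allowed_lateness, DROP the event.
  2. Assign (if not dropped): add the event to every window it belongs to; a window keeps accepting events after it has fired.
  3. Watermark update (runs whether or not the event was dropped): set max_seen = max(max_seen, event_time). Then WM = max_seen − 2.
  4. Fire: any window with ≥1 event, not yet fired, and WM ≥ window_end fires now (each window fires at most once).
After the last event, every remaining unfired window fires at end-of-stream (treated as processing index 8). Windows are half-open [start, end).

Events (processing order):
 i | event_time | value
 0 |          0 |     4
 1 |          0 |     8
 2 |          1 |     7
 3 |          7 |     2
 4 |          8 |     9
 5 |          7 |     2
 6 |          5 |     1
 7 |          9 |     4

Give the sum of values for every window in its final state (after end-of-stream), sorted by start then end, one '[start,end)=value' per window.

i=0 t=0 v=4: → [0,2); WM=-2
i=1 t=0 v=8: → [0,2); WM=-2
i=2 t=1 v=7: → [0,2); WM=-1
i=3 t=7 v=2: → [6,8); WM=5; [0,2) fires=19
i=4 t=8 v=9: → [8,10); WM=6
i=5 t=7 v=2: → [6,8); WM=6
i=6 t=5 v=1: DROP (t<6-0); WM=6
i=7 t=9 v=4: → [8,10); WM=7

[0,2)=19 [6,8)=4 [8,10)=13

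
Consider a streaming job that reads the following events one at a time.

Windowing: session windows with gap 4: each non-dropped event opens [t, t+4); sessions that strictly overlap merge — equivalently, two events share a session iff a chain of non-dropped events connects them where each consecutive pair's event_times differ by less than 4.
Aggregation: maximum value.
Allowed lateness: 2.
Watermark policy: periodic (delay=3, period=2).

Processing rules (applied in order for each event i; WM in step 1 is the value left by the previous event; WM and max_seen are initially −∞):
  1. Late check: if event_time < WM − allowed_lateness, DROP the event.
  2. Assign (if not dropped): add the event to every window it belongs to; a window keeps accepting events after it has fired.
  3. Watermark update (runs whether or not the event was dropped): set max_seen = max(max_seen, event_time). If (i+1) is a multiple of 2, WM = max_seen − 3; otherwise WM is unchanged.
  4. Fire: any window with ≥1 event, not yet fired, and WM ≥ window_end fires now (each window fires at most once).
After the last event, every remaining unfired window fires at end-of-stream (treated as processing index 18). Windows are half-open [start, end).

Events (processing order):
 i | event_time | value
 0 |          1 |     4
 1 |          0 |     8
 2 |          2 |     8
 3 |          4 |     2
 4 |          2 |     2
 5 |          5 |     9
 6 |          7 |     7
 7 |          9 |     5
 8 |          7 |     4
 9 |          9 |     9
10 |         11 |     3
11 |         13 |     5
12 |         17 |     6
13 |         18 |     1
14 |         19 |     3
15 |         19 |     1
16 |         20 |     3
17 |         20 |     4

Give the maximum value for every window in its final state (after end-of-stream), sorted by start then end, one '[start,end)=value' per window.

[0,17)=9 [17,24)=6

i=0 t=1 v=4: → [1,5); WM=−∞
i=1 t=0 v=8: → [0,5); WM=-2
i=2 t=2 v=8: → [0,6); WM=-2
i=3 t=4 v=2: → [0,8); WM=1
i=4 t=2 v=2: → [0,8); WM=1
i=5 t=5 v=9: → [0,9); WM=2
i=6 t=7 v=7: → [0,11); WM=2
i=7 t=9 v=5: → [0,13); WM=6
i=8 t=7 v=4: → [0,13); WM=6
i=9 t=9 v=9: → [0,13); WM=6
i=10 t=11 v=3: → [0,15); WM=6
i=11 t=13 v=5: → [0,17); WM=10
i=12 t=17 v=6: → [17,21); WM=10
i=13 t=18 v=1: → [17,22); WM=15
i=14 t=19 v=3: → [17,23); WM=15
i=15 t=19 v=1: → [17,23); WM=16
i=16 t=20 v=3: → [17,24); WM=16
i=17 t=20 v=4: → [17,24); WM=17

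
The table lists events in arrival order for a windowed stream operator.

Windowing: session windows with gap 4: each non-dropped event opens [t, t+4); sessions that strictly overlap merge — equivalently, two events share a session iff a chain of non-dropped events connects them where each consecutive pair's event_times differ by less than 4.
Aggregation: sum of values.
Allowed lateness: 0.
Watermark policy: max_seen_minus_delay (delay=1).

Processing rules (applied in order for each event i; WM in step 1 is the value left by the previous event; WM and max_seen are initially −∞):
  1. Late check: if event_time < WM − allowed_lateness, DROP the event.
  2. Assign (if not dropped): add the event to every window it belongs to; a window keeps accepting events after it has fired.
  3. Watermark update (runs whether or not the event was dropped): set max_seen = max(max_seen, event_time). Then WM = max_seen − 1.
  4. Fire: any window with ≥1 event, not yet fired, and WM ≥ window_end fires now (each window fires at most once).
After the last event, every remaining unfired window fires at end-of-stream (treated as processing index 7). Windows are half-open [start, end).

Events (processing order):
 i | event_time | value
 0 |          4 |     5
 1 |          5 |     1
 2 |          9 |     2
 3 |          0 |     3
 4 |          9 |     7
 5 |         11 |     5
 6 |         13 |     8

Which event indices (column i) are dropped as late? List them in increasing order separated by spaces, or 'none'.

i=0 t=4 v=5: → [4,8); WM=3
i=1 t=5 v=1: → [4,9); WM=4
i=2 t=9 v=2: → [9,13); WM=8
i=3 t=0 v=3: DROP (t<8-0); WM=8
i=4 t=9 v=7: → [9,13); WM=8
i=5 t=11 v=5: → [9,15); WM=10
i=6 t=13 v=8: → [9,17); WM=12

3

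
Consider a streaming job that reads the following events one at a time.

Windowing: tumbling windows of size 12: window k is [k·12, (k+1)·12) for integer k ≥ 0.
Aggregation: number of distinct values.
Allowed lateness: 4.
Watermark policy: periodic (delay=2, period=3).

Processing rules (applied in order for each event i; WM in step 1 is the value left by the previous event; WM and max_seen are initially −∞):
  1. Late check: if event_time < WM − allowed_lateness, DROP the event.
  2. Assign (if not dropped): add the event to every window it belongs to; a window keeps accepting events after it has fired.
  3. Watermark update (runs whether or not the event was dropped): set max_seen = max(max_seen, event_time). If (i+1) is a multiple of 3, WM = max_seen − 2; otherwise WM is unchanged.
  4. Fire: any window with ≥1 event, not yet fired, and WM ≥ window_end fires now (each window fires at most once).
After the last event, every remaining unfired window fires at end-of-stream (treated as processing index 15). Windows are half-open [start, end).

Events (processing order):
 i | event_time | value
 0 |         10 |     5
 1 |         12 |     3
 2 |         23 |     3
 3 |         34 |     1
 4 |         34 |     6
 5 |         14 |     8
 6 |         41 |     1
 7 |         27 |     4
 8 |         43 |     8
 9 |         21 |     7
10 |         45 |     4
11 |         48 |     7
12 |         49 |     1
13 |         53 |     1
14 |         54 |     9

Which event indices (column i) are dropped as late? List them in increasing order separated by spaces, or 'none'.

i=0 t=10 v=5: → [0,12); WM=−∞
i=1 t=12 v=3: → [12,24); WM=−∞
i=2 t=23 v=3: → [12,24); WM=21; [0,12) fires=1
i=3 t=34 v=1: → [24,36); WM=21
i=4 t=34 v=6: → [24,36); WM=21
i=5 t=14 v=8: DROP (t<21-4); WM=32; [12,24) fires=1
i=6 t=41 v=1: → [36,48); WM=32
i=7 t=27 v=4: DROP (t<32-4); WM=32
i=8 t=43 v=8: → [36,48); WM=41; [24,36) fires=2
i=9 t=21 v=7: DROP (t<41-4); WM=41
i=10 t=45 v=4: → [36,48); WM=41
i=11 t=48 v=7: → [48,60); WM=46
i=12 t=49 v=1: → [48,60); WM=46
i=13 t=53 v=1: → [48,60); WM=46
i=14 t=54 v=9: → [48,60); WM=52; [36,48) fires=3

5 7 9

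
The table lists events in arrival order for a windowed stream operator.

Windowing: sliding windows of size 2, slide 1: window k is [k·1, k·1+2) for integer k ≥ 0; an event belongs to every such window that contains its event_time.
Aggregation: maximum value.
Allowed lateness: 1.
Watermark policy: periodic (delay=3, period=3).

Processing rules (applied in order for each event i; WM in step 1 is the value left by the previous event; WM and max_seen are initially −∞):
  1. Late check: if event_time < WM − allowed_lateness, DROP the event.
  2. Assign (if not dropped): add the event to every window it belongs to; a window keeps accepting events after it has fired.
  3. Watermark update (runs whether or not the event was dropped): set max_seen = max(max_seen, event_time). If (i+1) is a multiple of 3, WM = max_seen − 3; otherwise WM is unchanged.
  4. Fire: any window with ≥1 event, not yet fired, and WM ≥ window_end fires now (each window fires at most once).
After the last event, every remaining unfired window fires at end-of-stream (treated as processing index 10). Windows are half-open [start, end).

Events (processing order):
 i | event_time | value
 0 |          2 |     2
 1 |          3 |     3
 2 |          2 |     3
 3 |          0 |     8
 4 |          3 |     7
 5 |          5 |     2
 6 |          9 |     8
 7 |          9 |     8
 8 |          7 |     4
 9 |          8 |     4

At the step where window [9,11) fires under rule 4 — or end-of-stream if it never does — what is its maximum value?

8

i=0 t=2 v=2: → [2,4),[1,3); WM=−∞
i=1 t=3 v=3: → [3,5),[2,4); WM=−∞
i=2 t=2 v=3: → [2,4),[1,3); WM=0
i=3 t=0 v=8: → [0,2); WM=0
i=4 t=3 v=7: → [3,5),[2,4); WM=0
i=5 t=5 v=2: → [5,7),[4,6); WM=2; [0,2) fires=8
i=6 t=9 v=8: → [9,11),[8,10); WM=2
i=7 t=9 v=8: → [9,11),[8,10); WM=2
i=8 t=7 v=4: → [7,9),[6,8); WM=6; [1,3) fires=3 [2,4) fires=7 [3,5) fires=7 [4,6) fires=2
i=9 t=8 v=4: → [8,10),[7,9); WM=6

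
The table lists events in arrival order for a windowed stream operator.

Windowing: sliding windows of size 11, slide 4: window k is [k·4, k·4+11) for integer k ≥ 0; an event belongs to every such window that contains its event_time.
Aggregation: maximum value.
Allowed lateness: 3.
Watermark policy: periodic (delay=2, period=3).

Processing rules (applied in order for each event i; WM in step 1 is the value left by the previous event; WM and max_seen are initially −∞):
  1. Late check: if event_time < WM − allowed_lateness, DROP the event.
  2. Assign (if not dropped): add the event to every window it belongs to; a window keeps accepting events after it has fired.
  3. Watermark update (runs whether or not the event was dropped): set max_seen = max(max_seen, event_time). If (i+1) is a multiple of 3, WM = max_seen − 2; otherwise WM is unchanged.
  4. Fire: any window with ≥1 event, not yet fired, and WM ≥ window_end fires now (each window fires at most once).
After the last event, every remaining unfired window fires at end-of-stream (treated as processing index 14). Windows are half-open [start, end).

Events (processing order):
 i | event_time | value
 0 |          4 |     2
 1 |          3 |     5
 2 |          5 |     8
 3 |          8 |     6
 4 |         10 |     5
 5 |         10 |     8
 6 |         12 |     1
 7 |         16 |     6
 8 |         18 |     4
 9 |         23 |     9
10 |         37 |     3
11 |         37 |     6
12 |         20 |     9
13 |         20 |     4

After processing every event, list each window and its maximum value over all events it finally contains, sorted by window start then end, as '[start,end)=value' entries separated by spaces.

i=0 t=4 v=2: → [4,15),[0,11); WM=−∞
i=1 t=3 v=5: → [0,11); WM=−∞
i=2 t=5 v=8: → [4,15),[0,11); WM=3
i=3 t=8 v=6: → [8,19),[4,15),[0,11); WM=3
i=4 t=10 v=5: → [8,19),[4,15),[0,11); WM=3
i=5 t=10 v=8: → [8,19),[4,15),[0,11); WM=8
i=6 t=12 v=1: → [12,23),[8,19),[4,15); WM=8
i=7 t=16 v=6: → [16,27),[12,23),[8,19); WM=8
i=8 t=18 v=4: → [16,27),[12,23),[8,19); WM=16; [0,11) fires=8 [4,15) fires=8
i=9 t=23 v=9: → [20,31),[16,27); WM=16
i=10 t=37 v=3: → [36,47),[32,43),[28,39); WM=16
i=11 t=37 v=6: → [36,47),[32,43),[28,39); WM=35; [8,19) fires=8 [12,23) fires=6 [16,27) fires=9 [20,31) fires=9
i=12 t=20 v=9: DROP (t<35-3); WM=35
i=13 t=20 v=4: DROP (t<35-3); WM=35

[0,11)=8 [4,15)=8 [8,19)=8 [12,23)=6 [16,27)=9 [20,31)=9 [28,39)=6 [32,43)=6 [36,47)=6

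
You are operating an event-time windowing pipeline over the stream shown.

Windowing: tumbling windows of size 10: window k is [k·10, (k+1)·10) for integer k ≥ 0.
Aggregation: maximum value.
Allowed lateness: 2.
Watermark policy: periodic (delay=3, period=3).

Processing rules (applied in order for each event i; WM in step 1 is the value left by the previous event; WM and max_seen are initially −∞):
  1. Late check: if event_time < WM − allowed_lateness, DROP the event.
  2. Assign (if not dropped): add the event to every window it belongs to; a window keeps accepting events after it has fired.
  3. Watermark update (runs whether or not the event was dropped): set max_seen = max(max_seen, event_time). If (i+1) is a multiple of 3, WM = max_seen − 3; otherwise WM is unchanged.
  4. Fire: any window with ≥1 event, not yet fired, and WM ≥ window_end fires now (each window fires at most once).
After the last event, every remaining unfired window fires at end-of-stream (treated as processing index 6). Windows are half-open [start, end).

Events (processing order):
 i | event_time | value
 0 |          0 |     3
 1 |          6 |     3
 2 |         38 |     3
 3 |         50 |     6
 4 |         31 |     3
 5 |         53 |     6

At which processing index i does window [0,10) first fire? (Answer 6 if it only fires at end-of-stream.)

2

i=0 t=0 v=3: → [0,10); WM=−∞
i=1 t=6 v=3: → [0,10); WM=−∞
i=2 t=38 v=3: → [30,40); WM=35; [0,10) fires=3
i=3 t=50 v=6: → [50,60); WM=35
i=4 t=31 v=3: DROP (t<35-2); WM=35
i=5 t=53 v=6: → [50,60); WM=50; [30,40) fires=3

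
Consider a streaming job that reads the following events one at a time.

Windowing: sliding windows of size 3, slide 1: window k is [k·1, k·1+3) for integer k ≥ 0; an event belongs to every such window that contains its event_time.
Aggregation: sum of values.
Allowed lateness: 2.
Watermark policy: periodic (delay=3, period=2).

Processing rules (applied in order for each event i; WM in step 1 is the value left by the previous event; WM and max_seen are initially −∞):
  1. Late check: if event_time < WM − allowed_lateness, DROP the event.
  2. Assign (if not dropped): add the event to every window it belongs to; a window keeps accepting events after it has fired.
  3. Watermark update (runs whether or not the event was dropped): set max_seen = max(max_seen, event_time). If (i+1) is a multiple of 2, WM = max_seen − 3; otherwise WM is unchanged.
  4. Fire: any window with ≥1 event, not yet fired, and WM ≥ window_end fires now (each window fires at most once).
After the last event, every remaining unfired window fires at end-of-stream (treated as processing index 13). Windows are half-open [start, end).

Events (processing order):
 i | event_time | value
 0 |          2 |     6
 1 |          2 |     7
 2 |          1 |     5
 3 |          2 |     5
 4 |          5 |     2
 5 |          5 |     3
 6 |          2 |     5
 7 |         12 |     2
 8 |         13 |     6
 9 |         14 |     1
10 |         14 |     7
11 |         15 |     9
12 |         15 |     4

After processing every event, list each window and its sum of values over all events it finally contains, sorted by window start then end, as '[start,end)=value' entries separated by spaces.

[0,3)=28 [1,4)=28 [2,5)=23 [3,6)=5 [4,7)=5 [5,8)=5 [10,13)=2 [11,14)=8 [12,15)=16 [13,16)=27 [14,17)=21 [15,18)=13

i=0 t=2 v=6: → [2,5),[1,4),[0,3); WM=−∞
i=1 t=2 v=7: → [2,5),[1,4),[0,3); WM=-1
i=2 t=1 v=5: → [1,4),[0,3); WM=-1
i=3 t=2 v=5: → [2,5),[1,4),[0,3); WM=-1
i=4 t=5 v=2: → [5,8),[4,7),[3,6); WM=-1
i=5 t=5 v=3: → [5,8),[4,7),[3,6); WM=2
i=6 t=2 v=5: → [2,5),[1,4),[0,3); WM=2
i=7 t=12 v=2: → [12,15),[11,14),[10,13); WM=9; [0,3) fires=28 [1,4) fires=28 [2,5) fires=23 [3,6) fires=5 [4,7) fires=5 [5,8) fires=5
i=8 t=13 v=6: → [13,16),[12,15),[11,14); WM=9
i=9 t=14 v=1: → [14,17),[13,16),[12,15); WM=11
i=10 t=14 v=7: → [14,17),[13,16),[12,15); WM=11
i=11 t=15 v=9: → [15,18),[14,17),[13,16); WM=12
i=12 t=15 v=4: → [15,18),[14,17),[13,16); WM=12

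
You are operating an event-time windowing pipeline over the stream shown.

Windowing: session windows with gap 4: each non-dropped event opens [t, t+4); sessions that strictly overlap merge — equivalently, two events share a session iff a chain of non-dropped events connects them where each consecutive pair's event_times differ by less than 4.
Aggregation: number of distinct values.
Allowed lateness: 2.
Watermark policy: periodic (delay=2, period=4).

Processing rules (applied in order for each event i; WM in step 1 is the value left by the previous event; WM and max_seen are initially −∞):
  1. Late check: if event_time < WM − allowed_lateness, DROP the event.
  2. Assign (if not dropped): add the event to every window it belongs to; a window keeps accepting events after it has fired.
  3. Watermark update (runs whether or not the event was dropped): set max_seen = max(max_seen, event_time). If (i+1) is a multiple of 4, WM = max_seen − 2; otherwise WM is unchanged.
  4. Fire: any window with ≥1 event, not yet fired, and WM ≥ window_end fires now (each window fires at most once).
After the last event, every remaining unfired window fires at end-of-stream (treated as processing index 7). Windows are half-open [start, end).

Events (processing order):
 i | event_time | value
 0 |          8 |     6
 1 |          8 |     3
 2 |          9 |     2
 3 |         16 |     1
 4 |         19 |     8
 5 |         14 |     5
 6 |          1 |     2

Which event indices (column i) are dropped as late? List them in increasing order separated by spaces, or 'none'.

6

i=0 t=8 v=6: → [8,12); WM=−∞
i=1 t=8 v=3: → [8,12); WM=−∞
i=2 t=9 v=2: → [8,13); WM=−∞
i=3 t=16 v=1: → [16,20); WM=14
i=4 t=19 v=8: → [16,23); WM=14
i=5 t=14 v=5: → [14,23); WM=14
i=6 t=1 v=2: DROP (t<14-2); WM=14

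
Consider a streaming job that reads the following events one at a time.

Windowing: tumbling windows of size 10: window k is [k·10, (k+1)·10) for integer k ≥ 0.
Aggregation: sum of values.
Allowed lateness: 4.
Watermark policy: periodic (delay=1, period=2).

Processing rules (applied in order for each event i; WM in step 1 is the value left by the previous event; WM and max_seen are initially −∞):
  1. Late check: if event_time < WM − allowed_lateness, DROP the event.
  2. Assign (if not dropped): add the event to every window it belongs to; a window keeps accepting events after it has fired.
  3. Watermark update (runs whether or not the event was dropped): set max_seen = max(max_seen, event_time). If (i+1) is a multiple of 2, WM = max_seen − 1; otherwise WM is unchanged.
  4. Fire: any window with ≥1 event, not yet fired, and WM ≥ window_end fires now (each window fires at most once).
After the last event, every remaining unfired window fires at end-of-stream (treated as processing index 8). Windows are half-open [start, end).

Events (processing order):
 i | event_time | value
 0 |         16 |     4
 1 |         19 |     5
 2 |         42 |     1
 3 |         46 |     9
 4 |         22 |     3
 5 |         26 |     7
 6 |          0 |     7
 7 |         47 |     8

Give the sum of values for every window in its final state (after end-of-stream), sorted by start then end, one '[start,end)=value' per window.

i=0 t=16 v=4: → [10,20); WM=−∞
i=1 t=19 v=5: → [10,20); WM=18
i=2 t=42 v=1: → [40,50); WM=18
i=3 t=46 v=9: → [40,50); WM=45; [10,20) fires=9
i=4 t=22 v=3: DROP (t<45-4); WM=45
i=5 t=26 v=7: DROP (t<45-4); WM=45
i=6 t=0 v=7: DROP (t<45-4); WM=45
i=7 t=47 v=8: → [40,50); WM=46

[10,20)=9 [40,50)=18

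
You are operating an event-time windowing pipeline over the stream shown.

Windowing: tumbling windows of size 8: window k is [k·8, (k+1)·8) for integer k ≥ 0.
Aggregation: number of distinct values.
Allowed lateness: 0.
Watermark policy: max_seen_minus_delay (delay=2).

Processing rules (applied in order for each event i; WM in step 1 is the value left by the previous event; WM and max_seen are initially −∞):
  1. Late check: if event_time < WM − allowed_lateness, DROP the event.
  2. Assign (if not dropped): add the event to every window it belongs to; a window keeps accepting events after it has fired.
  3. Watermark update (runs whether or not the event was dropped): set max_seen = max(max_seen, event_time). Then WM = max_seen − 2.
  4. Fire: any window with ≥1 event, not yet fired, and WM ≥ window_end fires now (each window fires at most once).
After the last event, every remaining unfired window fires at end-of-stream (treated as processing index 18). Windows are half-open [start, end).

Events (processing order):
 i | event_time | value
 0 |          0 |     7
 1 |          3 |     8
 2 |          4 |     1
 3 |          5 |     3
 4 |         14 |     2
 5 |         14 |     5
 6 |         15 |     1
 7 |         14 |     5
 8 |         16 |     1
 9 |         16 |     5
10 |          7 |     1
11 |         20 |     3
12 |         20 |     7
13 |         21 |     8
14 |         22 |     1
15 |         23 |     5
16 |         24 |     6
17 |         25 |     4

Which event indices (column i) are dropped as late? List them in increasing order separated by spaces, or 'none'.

i=0 t=0 v=7: → [0,8); WM=-2
i=1 t=3 v=8: → [0,8); WM=1
i=2 t=4 v=1: → [0,8); WM=2
i=3 t=5 v=3: → [0,8); WM=3
i=4 t=14 v=2: → [8,16); WM=12; [0,8) fires=4
i=5 t=14 v=5: → [8,16); WM=12
i=6 t=15 v=1: → [8,16); WM=13
i=7 t=14 v=5: → [8,16); WM=13
i=8 t=16 v=1: → [16,24); WM=14
i=9 t=16 v=5: → [16,24); WM=14
i=10 t=7 v=1: DROP (t<14-0); WM=14
i=11 t=20 v=3: → [16,24); WM=18; [8,16) fires=3
i=12 t=20 v=7: → [16,24); WM=18
i=13 t=21 v=8: → [16,24); WM=19
i=14 t=22 v=1: → [16,24); WM=20
i=15 t=23 v=5: → [16,24); WM=21
i=16 t=24 v=6: → [24,32); WM=22
i=17 t=25 v=4: → [24,32); WM=23

10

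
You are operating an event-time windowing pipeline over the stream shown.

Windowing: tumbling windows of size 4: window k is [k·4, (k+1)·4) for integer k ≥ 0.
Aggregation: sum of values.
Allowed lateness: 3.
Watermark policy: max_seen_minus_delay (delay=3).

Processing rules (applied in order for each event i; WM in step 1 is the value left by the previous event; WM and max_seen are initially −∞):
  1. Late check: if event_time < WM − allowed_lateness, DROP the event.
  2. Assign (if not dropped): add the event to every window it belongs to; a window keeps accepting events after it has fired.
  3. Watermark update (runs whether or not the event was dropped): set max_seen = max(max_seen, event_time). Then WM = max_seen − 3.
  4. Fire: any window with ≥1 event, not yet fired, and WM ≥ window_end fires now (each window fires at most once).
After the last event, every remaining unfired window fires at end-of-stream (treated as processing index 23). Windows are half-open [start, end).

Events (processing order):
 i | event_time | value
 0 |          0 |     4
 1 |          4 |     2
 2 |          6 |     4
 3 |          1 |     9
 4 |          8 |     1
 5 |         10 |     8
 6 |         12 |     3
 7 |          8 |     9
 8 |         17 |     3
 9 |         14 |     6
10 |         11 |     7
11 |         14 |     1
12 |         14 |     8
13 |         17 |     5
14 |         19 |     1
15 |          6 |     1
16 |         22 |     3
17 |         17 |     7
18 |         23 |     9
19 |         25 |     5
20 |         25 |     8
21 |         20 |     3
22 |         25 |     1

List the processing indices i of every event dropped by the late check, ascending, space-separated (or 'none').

i=0 t=0 v=4: → [0,4); WM=-3
i=1 t=4 v=2: → [4,8); WM=1
i=2 t=6 v=4: → [4,8); WM=3
i=3 t=1 v=9: → [0,4); WM=3
i=4 t=8 v=1: → [8,12); WM=5; [0,4) fires=13
i=5 t=10 v=8: → [8,12); WM=7
i=6 t=12 v=3: → [12,16); WM=9; [4,8) fires=6
i=7 t=8 v=9: → [8,12); WM=9
i=8 t=17 v=3: → [16,20); WM=14; [8,12) fires=18
i=9 t=14 v=6: → [12,16); WM=14
i=10 t=11 v=7: → [8,12); WM=14
i=11 t=14 v=1: → [12,16); WM=14
i=12 t=14 v=8: → [12,16); WM=14
i=13 t=17 v=5: → [16,20); WM=14
i=14 t=19 v=1: → [16,20); WM=16; [12,16) fires=18
i=15 t=6 v=1: DROP (t<16-3); WM=16
i=16 t=22 v=3: → [20,24); WM=19
i=17 t=17 v=7: → [16,20); WM=19
i=18 t=23 v=9: → [20,24); WM=20; [16,20) fires=16
i=19 t=25 v=5: → [24,28); WM=22
i=20 t=25 v=8: → [24,28); WM=22
i=21 t=20 v=3: → [20,24); WM=22
i=22 t=25 v=1: → [24,28); WM=22

15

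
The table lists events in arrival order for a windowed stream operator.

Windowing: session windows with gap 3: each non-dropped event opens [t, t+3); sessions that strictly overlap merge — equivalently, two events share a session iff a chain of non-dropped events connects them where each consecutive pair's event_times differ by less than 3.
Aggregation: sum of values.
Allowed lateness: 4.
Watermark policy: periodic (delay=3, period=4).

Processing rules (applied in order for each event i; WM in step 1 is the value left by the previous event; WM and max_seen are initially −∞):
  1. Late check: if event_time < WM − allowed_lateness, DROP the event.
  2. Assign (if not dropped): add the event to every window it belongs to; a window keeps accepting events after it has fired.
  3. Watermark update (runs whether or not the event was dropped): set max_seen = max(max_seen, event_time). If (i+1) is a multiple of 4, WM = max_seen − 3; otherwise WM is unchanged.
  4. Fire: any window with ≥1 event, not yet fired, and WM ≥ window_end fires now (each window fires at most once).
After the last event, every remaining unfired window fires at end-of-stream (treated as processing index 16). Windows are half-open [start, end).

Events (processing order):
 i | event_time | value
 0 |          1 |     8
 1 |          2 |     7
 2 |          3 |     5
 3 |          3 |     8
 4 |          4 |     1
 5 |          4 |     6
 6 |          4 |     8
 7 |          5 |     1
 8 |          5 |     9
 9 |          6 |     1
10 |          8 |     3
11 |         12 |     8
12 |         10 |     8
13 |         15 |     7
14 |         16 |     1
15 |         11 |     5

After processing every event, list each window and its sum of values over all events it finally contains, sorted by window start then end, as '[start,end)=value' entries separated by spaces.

[1,15)=78 [15,19)=8

i=0 t=1 v=8: → [1,4); WM=−∞
i=1 t=2 v=7: → [1,5); WM=−∞
i=2 t=3 v=5: → [1,6); WM=−∞
i=3 t=3 v=8: → [1,6); WM=0
i=4 t=4 v=1: → [1,7); WM=0
i=5 t=4 v=6: → [1,7); WM=0
i=6 t=4 v=8: → [1,7); WM=0
i=7 t=5 v=1: → [1,8); WM=2
i=8 t=5 v=9: → [1,8); WM=2
i=9 t=6 v=1: → [1,9); WM=2
i=10 t=8 v=3: → [1,11); WM=2
i=11 t=12 v=8: → [12,15); WM=9
i=12 t=10 v=8: → [1,15); WM=9
i=13 t=15 v=7: → [15,18); WM=9
i=14 t=16 v=1: → [15,19); WM=9
i=15 t=11 v=5: → [1,15); WM=13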